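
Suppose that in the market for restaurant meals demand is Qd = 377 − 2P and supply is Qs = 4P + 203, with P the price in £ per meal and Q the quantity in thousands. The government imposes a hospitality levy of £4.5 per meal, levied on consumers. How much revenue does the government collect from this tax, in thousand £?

Tax revenue = £1408.5 thousand.

Without the tax, 377 − 2P = 4P + 203 gives 6P = 174, so P* = £29 and Q* = 319.
With the tax collected from consumers, demand (in seller-price terms) shifts: Qd = 377 − 2(P + 4.5).
Solving gives Q = 313 with consumers paying £32 and suppliers receiving £27.5 (the £4.5 wedge).
Revenue = t · Q = 4.5 · 313 = £1408.5.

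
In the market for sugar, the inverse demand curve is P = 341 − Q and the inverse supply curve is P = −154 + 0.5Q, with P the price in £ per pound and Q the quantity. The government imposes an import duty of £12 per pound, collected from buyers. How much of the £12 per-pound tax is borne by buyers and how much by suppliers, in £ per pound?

Inverting to Q(P) form: Qd = 341 − P; Qs = 2P + 308.
Without the tax, 341 − P = 2P + 308 gives 3P = 33, so P* = £11 and Q* = 330.
With the tax collected from buyers, demand (in seller-price terms) shifts: Qd = 341 − (P + 12).
New equilibrium: buyers pay £19, suppliers receive £7, Q = 322. (Wedge: Pb − Ps = 12.)
Burden on buyers: £8; on suppliers: £4. (They sum to £12.)
The less price-elastic side of the market bears the larger share of a per-unit tax.

Buyers bear £8 per pound; suppliers bear £4 per pound.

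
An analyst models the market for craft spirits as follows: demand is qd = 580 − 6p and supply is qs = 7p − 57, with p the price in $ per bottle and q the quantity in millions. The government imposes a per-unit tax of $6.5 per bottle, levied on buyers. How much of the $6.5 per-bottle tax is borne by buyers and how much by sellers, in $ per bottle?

Without the tax, 580 − 6p = 7p − 57 gives 13p = 637, so p* = $49 and q* = 286.
With the tax collected from buyers, demand (in seller-price terms) shifts: qd = 580 − 6(p + 6.5).
Solving gives q = 265 with buyers paying $52.5 and sellers receiving $46 (the $6.5 wedge).
Burden on buyers: $3.5; on sellers: $3. (They sum to $6.5.)

Buyers bear $3.5 per bottle; sellers bear $3 per bottle.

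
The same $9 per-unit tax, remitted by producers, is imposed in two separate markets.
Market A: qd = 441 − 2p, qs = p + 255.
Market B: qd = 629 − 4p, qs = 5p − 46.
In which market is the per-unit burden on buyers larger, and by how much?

Market A: pre-tax p* = $62, q* = 317; post-tax q = 311; per-unit burden on buyers = $3.
Market B: pre-tax p* = $75, q* = 329; post-tax q = 309; per-unit burden on buyers = $5.
Difference: $3 vs $5 → market B is larger by $2.

Market B, by $2.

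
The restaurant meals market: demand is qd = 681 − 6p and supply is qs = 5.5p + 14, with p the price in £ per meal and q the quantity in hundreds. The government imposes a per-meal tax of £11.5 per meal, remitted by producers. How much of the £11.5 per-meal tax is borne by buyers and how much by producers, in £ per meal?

Buyers bear £5.5 per meal; producers bear £6 per meal.

Without the tax, 681 − 6p = 5.5p + 14 gives 11.5p = 667, so p* = £58 and q* = 333.
With the tax collected from producers, supply shifts: qs = 5.5(p − 11.5) + 14.
Solving gives q = 300 with buyers paying £63.5 and producers receiving £52 (the £11.5 wedge).
Burden on buyers: £5.5; on producers: £6. (They sum to £11.5.)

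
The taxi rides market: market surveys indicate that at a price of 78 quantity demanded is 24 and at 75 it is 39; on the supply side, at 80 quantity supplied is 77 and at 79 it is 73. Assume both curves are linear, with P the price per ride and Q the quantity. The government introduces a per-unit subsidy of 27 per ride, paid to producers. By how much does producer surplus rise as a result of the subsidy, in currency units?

Demand slope: (39 − 24)/(75 − 78) = -5, so Qd = 414 − 5P.
Supply slope: (73 − 77)/(79 − 80) = 4, so Qs = 4P − 243.
Without the subsidy, 414 − 5P = 4P − 243 gives 9P = 657, so P* = 73 and Q* = 49.
With a per-unit subsidy paid to producers, each receives P + 27 per unit sold, so supply becomes Qs = 4(P + 27) − 243.
Solving gives Q = 109 with consumers paying 61 and producers receiving 88 (the 27 wedge).
ΔPS is the trapezoid between Q = 109 and Q = 49 of height 15: ½ · (49 + 109) · 15 = 1185.

Producer surplus rises by 1185.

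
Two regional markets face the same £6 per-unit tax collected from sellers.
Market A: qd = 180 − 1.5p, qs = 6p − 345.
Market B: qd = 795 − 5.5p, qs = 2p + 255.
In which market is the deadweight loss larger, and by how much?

Market B, by £4.8.

Market A: pre-tax p* = £70, q* = 75; post-tax q = 67.8; deadweight loss = £21.6.
Market B: pre-tax p* = £72, q* = 399; post-tax q = 390.2; deadweight loss = £26.4.
Difference: £21.6 vs £26.4 → market B is larger by £4.8.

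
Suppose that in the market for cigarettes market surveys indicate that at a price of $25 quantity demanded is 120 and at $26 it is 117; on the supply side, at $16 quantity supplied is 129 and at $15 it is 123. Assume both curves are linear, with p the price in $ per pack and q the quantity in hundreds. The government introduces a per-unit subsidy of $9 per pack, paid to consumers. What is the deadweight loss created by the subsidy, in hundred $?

Deadweight loss = $81 hundred.

Demand slope: (117 − 120)/(26 − 25) = -3, so qd = 195 − 3p.
Supply slope: (123 − 129)/(15 − 16) = 6, so qs = 6p + 33.
Before the subsidy: set 195 − 3p = 6p + 33 → p* = $18, q* = 141.
With a per-unit subsidy paid to consumers, each effectively pays p − 9, so demand becomes qd = 195 − 3(p − 9).
Solving gives q = 159 with consumers paying $12 and producers receiving $21 (the $9 wedge).
Quantity rises by |ΔQ| = |141 − 159| = 18.
DWL = ½ · t · |ΔQ| = ½ · 9 · 18 = $81.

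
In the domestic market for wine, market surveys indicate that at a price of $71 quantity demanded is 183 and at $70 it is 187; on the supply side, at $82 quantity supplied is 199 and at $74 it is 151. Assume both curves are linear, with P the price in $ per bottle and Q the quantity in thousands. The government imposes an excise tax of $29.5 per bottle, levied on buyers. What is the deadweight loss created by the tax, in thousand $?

Demand slope: (187 − 183)/(70 − 71) = -4, so Qd = 467 − 4P.
Supply slope: (151 − 199)/(74 − 82) = 6, so Qs = 6P − 293.
Without the tax, 467 − 4P = 6P − 293 gives 10P = 760, so P* = $76 and Q* = 163.
With the tax collected from buyers, demand (in seller-price terms) shifts: Qd = 467 − 4(P + 29.5).
New equilibrium: buyers pay $93.7, suppliers receive $64.2, Q = 92.2. (Wedge: Pb − Ps = 29.5.)
Quantity falls by |ΔQ| = |163 − 92.2| = 70.8.
DWL = ½ · t · |ΔQ| = ½ · 29.5 · 70.8 = $1044.3.

Deadweight loss = $1044.3 thousand.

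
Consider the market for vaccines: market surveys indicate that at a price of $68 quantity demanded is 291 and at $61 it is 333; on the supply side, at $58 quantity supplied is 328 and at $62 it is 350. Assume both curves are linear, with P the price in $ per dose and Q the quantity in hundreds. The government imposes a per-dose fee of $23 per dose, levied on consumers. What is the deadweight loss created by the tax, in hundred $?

Demand slope: (333 − 291)/(61 − 68) = -6, so Qd = 699 − 6P.
Supply slope: (350 − 328)/(62 − 58) = 5.5, so Qs = 5.5P + 9.
Without the tax, 699 − 6P = 5.5P + 9 gives 11.5P = 690, so P* = $60 and Q* = 339.
With the tax collected from consumers, demand (in seller-price terms) shifts: Qd = 699 − 6(P + 23).
Solving gives Q = 273 with consumers paying $71 and sellers receiving $48 (the $23 wedge).
Quantity falls by |ΔQ| = |339 − 273| = 66.
DWL = ½ · t · |ΔQ| = ½ · 23 · 66 = $759.

Deadweight loss = $759 hundred.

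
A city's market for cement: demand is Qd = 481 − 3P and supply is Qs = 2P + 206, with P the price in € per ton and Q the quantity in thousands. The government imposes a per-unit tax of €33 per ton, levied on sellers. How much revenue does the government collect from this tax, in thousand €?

Tax revenue = €9121.2 thousand.

Without the tax, 481 − 3P = 2P + 206 gives 5P = 275, so P* = €55 and Q* = 316.
With the tax collected from sellers, supply shifts: Qs = 2(P − 33) + 206.
New equilibrium: buyers pay €68.2, sellers receive €35.2, Q = 276.4. (Wedge: Pb − Ps = 33.)
Revenue = t · Q = 33 · 276.4 = €9121.2.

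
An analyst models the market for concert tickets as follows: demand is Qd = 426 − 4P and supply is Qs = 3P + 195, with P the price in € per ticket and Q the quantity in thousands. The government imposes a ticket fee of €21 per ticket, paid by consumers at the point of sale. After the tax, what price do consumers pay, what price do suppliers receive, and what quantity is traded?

Consumers pay €42; suppliers receive €21; quantity = 258.

Before the tax: set 426 − 4P = 3P + 195 → P* = €33, Q* = 294.
With the tax collected from consumers, demand (in seller-price terms) shifts: Qd = 426 − 4(P + 21).
New equilibrium: consumers pay €42, suppliers receive €21, Q = 258. (Wedge: Pb − Ps = 21.)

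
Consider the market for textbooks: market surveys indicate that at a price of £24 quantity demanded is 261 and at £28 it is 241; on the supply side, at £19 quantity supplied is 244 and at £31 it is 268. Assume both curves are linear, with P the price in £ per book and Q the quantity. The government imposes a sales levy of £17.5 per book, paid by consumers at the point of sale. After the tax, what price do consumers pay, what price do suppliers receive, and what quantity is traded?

Demand slope: (241 − 261)/(28 − 24) = -5, so Qd = 381 − 5P.
Supply slope: (268 − 244)/(31 − 19) = 2, so Qs = 2P + 206.
Without the tax, 381 − 5P = 2P + 206 gives 7P = 175, so P* = £25 and Q* = 256.
With the tax collected from consumers, demand (in seller-price terms) shifts: Qd = 381 − 5(P + 17.5).
Solving gives Q = 231 with consumers paying £30 and suppliers receiving £12.5 (the £17.5 wedge).
The less price-elastic side of the market bears the larger share of a per-unit tax.

Consumers pay £30; suppliers receive £12.5; quantity = 231.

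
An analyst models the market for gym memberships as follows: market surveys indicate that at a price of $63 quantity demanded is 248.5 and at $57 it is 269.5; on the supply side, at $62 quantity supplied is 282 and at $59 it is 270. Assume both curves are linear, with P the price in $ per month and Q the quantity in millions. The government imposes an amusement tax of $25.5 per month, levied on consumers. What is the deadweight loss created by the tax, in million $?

Demand slope: (269.5 − 248.5)/(57 − 63) = -3.5, so Qd = 469 − 3.5P.
Supply slope: (270 − 282)/(59 − 62) = 4, so Qs = 4P + 34.
Before the tax: set 469 − 3.5P = 4P + 34 → P* = $58, Q* = 266.
With the tax collected from consumers, demand (in seller-price terms) shifts: Qd = 469 − 3.5(P + 25.5).
Solving gives Q = 218.4 with consumers paying $71.6 and sellers receiving $46.1 (the $25.5 wedge).
Quantity falls by |ΔQ| = |266 − 218.4| = 47.6.
DWL = ½ · t · |ΔQ| = ½ · 25.5 · 47.6 = $606.9.

Deadweight loss = $606.9 million.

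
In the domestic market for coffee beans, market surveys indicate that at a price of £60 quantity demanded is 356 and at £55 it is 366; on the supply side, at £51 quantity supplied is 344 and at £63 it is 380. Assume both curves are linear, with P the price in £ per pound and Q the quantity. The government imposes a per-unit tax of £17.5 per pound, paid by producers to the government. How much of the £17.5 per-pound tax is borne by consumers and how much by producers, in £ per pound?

Demand slope: (366 − 356)/(55 − 60) = -2, so Qd = 476 − 2P.
Supply slope: (380 − 344)/(63 − 51) = 3, so Qs = 3P + 191.
Without the tax, 476 − 2P = 3P + 191 gives 5P = 285, so P* = £57 and Q* = 362.
With the tax collected from producers, supply shifts: Qs = 3(P − 17.5) + 191.
New equilibrium: consumers pay £67.5, producers receive £50, Q = 341. (Wedge: Pb − Ps = 17.5.)
Burden on consumers: £10.5; on producers: £7. (They sum to £17.5.)
The less price-elastic side of the market bears the larger share of a per-unit tax.

Consumers bear £10.5 per pound; producers bear £7 per pound.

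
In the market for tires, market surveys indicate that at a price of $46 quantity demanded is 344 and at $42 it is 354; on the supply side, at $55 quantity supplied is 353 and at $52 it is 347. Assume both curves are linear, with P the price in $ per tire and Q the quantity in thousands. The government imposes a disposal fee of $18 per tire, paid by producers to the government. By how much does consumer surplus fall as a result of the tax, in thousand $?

Demand slope: (354 − 344)/(42 − 46) = -2.5, so Qd = 459 − 2.5P.
Supply slope: (347 − 353)/(52 − 55) = 2, so Qs = 2P + 243.
Without the tax, 459 − 2.5P = 2P + 243 gives 4.5P = 216, so P* = $48 and Q* = 339.
With the tax collected from producers, supply shifts: Qs = 2(P − 18) + 243.
Solving gives Q = 319 with consumers paying $56 and producers receiving $38 (the $18 wedge).
ΔCS is the trapezoid between Q = 319 and Q = 339 of height $8: ½ · (339 + 319) · 8 = $2632.

Consumer surplus falls by $2632 thousand.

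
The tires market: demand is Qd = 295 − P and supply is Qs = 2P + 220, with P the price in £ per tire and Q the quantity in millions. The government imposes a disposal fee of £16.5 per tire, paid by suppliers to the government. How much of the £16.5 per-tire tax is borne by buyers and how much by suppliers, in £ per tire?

Buyers bear £11 per tire; suppliers bear £5.5 per tire.

Without the tax, 295 − P = 2P + 220 gives 3P = 75, so P* = £25 and Q* = 270.
With the tax collected from suppliers, supply shifts: Qs = 2(P − 16.5) + 220.
Solving gives Q = 259 with buyers paying £36 and suppliers receiving £19.5 (the £16.5 wedge).
Burden on buyers: £11; on suppliers: £5.5. (They sum to £16.5.)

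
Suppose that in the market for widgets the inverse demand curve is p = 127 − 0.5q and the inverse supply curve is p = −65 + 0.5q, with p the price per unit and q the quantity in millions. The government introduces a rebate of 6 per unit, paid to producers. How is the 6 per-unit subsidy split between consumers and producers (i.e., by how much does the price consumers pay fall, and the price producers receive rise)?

Consumers gain 3 per unit; producers gain 3 per unit.

Rewrite in direct form: qd = 254 − 2p and qs = 2p + 130.
Without the subsidy, 254 − 2p = 2p + 130 gives 4p = 124, so p* = 31 and q* = 192.
With a per-unit subsidy paid to producers, each receives p + 6 per unit sold, so supply becomes qs = 2(p + 6) + 130.
New equilibrium: consumers pay 28, producers receive 34, q = 198. (Wedge: pb − ps = −6.)
Gain to consumers: 3; to producers: 3. (They sum to 6.)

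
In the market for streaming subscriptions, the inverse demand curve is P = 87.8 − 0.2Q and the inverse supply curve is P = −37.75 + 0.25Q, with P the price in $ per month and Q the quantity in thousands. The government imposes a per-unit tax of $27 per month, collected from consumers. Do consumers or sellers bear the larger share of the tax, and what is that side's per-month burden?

Sellers bear the larger share: $15 per month.

Rewrite in direct form: Qd = 439 − 5P and Qs = 4P + 151.
Before the tax: set 439 − 5P = 4P + 151 → P* = $32, Q* = 279.
With the tax collected from consumers, demand (in seller-price terms) shifts: Qd = 439 − 5(P + 27).
Solving gives Q = 219 with consumers paying $44 and sellers receiving $17 (the $27 wedge).
Per-month burden: consumers $12, sellers $15.
Sellers take the larger share because supply is less price-elastic here (demand slope 5 vs supply slope 4).
The less price-elastic side of the market bears the larger share of a per-unit tax.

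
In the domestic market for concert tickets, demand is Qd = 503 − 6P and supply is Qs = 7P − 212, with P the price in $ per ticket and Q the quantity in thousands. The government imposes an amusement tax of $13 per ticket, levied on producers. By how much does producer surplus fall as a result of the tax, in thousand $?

Producer surplus falls by $912 thousand.

Before the tax: set 503 − 6P = 7P − 212 → P* = $55, Q* = 173.
With the tax collected from producers, supply shifts: Qs = 7(P − 13) − 212.
New equilibrium: consumers pay $62, producers receive $49, Q = 131. (Wedge: Pb − Ps = 13.)
ΔPS is the trapezoid between Q = 131 and Q = 173 of height $6: ½ · (173 + 131) · 6 = $912.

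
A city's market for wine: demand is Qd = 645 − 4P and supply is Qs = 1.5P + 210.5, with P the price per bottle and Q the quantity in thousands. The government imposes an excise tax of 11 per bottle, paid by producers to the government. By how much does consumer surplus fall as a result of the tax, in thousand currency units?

Before the tax: set 645 − 4P = 1.5P + 210.5 → P* = 79, Q* = 329.
With the tax collected from producers, supply shifts: Qs = 1.5(P − 11) + 210.5.
New equilibrium: buyers pay 82, producers receive 71, Q = 317. (Wedge: Pb − Ps = 11.)
ΔCS is the trapezoid between Q = 317 and Q = 329 of height 3: ½ · (329 + 317) · 3 = 969.

Consumer surplus falls by 969 thousand.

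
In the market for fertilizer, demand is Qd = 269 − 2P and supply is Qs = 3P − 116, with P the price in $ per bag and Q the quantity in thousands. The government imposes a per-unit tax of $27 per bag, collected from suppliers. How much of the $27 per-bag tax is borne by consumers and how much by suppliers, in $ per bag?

Consumers bear $16.2 per bag; suppliers bear $10.8 per bag.

Without the tax, 269 − 2P = 3P − 116 gives 5P = 385, so P* = $77 and Q* = 115.
With the tax collected from suppliers, supply shifts: Qs = 3(P − 27) − 116.
Solving gives Q = 82.6 with consumers paying $93.2 and suppliers receiving $66.2 (the $27 wedge).
Burden on consumers: $16.2; on suppliers: $10.8. (They sum to $27.)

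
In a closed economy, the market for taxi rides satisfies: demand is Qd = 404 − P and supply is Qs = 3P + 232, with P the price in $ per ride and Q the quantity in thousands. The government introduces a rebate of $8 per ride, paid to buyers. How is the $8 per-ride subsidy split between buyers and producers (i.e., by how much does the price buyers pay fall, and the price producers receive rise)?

Buyers gain $6 per ride; producers gain $2 per ride.

Before the subsidy: set 404 − P = 3P + 232 → P* = $43, Q* = 361.
With a per-unit subsidy paid to buyers, each effectively pays P − 8, so demand becomes Qd = 404 − (P − 8).
New equilibrium: buyers pay $37, producers receive $45, Q = 367. (Wedge: Pb − Ps = −8.)
Gain to buyers: $6; to producers: $2. (They sum to $8.)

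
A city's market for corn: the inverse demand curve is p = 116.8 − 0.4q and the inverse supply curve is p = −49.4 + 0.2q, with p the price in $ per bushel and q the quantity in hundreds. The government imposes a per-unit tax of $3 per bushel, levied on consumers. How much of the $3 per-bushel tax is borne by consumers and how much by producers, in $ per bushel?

Inverting to q(p) form: qd = 292 − 2.5p; qs = 5p + 247.
Without the tax, 292 − 2.5p = 5p + 247 gives 7.5p = 45, so p* = $6 and q* = 277.
With the tax collected from consumers, demand (in seller-price terms) shifts: qd = 292 − 2.5(p + 3).
New equilibrium: consumers pay $8, producers receive $5, q = 272. (Wedge: pb − ps = 3.)
Burden on consumers: $2; on producers: $1. (They sum to $3.)
The less price-elastic side of the market bears the larger share of a per-unit tax.

Consumers bear $2 per bushel; producers bear $1 per bushel.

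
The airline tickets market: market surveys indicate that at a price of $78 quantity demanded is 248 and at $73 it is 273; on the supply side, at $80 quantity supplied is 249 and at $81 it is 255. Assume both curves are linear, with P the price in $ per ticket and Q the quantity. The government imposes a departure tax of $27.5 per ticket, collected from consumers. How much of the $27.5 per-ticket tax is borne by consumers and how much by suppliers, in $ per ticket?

Demand slope: (273 − 248)/(73 − 78) = -5, so Qd = 638 − 5P.
Supply slope: (255 − 249)/(81 − 80) = 6, so Qs = 6P − 231.
Before the tax: set 638 − 5P = 6P − 231 → P* = $79, Q* = 243.
With the tax collected from consumers, demand (in seller-price terms) shifts: Qd = 638 − 5(P + 27.5).
Solving gives Q = 168 with consumers paying $94 and suppliers receiving $66.5 (the $27.5 wedge).
Burden on consumers: $15; on suppliers: $12.5. (They sum to $27.5.)
The less price-elastic side of the market bears the larger share of a per-unit tax.

Consumers bear $15 per ticket; suppliers bear $12.5 per ticket.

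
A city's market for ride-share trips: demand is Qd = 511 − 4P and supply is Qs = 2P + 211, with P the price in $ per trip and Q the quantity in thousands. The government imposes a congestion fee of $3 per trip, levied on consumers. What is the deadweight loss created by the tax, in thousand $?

Deadweight loss = $6 thousand.

Before the tax: set 511 − 4P = 2P + 211 → P* = $50, Q* = 311.
With the tax collected from consumers, demand (in seller-price terms) shifts: Qd = 511 − 4(P + 3).
Solving gives Q = 307 with consumers paying $51 and producers receiving $48 (the $3 wedge).
Quantity falls by |ΔQ| = |311 − 307| = 4.
DWL = ½ · t · |ΔQ| = ½ · 3 · 4 = $6.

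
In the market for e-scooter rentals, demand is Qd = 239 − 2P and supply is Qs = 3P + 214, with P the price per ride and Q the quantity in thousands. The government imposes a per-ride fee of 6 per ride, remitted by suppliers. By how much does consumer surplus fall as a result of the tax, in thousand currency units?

Consumer surplus falls by 811.44 thousand.

Before the tax: set 239 − 2P = 3P + 214 → P* = 5, Q* = 229.
With the tax collected from suppliers, supply shifts: Qs = 3(P − 6) + 214.
Solving gives Q = 221.8 with buyers paying 8.6 and suppliers receiving 2.6 (the 6 wedge).
ΔCS is the trapezoid between Q = 221.8 and Q = 229 of height 3.6: ½ · (229 + 221.8) · 3.6 = 811.44.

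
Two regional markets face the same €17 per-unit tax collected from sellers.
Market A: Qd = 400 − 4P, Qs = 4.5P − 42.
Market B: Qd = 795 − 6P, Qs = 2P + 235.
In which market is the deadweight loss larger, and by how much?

Market A, by €89.25.

Market A: pre-tax P* = €52, Q* = 192; post-tax Q = 156; deadweight loss = €306.
Market B: pre-tax P* = €70, Q* = 375; post-tax Q = 349.5; deadweight loss = €216.75.
Difference: €306 vs €216.75 → market A is larger by €89.25.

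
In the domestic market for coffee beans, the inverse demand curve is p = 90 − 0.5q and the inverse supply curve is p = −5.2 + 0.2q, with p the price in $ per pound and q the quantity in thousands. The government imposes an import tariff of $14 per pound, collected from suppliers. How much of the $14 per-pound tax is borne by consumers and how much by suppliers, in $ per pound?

Inverting to q(p) form: qd = 180 − 2p; qs = 5p + 26.
Before the tax: set 180 − 2p = 5p + 26 → p* = $22, q* = 136.
With the tax collected from suppliers, supply shifts: qs = 5(p − 14) + 26.
New equilibrium: consumers pay $32, suppliers receive $18, q = 116. (Wedge: pb − ps = 14.)
Burden on consumers: $10; on suppliers: $4. (They sum to $14.)

Consumers bear $10 per pound; suppliers bear $4 per pound.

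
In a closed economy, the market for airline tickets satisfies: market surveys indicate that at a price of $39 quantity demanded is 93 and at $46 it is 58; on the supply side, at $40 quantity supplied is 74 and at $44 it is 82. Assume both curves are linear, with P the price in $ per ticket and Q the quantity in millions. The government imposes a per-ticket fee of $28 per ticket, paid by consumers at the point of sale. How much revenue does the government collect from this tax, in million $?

Tax revenue = $1064 million.

Demand slope: (58 − 93)/(46 − 39) = -5, so Qd = 288 − 5P.
Supply slope: (82 − 74)/(44 − 40) = 2, so Qs = 2P − 6.
Before the tax: set 288 − 5P = 2P − 6 → P* = $42, Q* = 78.
With the tax collected from consumers, demand (in seller-price terms) shifts: Qd = 288 − 5(P + 28).
New equilibrium: consumers pay $50, suppliers receive $22, Q = 38. (Wedge: Pb − Ps = 28.)
Revenue = t · Q = 28 · 38 = $1064.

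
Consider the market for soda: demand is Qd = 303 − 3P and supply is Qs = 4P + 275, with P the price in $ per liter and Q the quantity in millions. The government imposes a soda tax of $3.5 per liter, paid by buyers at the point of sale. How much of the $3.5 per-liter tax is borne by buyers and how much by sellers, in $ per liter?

Buyers bear $2 per liter; sellers bear $1.5 per liter.

Before the tax: set 303 − 3P = 4P + 275 → P* = $4, Q* = 291.
With the tax collected from buyers, demand (in seller-price terms) shifts: Qd = 303 − 3(P + 3.5).
New equilibrium: buyers pay $6, sellers receive $2.5, Q = 285. (Wedge: Pb − Ps = 3.5.)
Burden on buyers: $2; on sellers: $1.5. (They sum to $3.5.)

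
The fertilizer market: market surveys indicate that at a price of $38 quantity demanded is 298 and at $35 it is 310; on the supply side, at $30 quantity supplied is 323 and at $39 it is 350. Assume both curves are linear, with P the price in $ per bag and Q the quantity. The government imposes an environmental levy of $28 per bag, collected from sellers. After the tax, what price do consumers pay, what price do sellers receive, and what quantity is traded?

Demand slope: (310 − 298)/(35 − 38) = -4, so Qd = 450 − 4P.
Supply slope: (350 − 323)/(39 − 30) = 3, so Qs = 3P + 233.
Before the tax: set 450 − 4P = 3P + 233 → P* = $31, Q* = 326.
With the tax collected from sellers, supply shifts: Qs = 3(P − 28) + 233.
Solving gives Q = 278 with consumers paying $43 and sellers receiving $15 (the $28 wedge).
The less price-elastic side of the market bears the larger share of a per-unit tax.

Consumers pay $43; sellers receive $15; quantity = 278.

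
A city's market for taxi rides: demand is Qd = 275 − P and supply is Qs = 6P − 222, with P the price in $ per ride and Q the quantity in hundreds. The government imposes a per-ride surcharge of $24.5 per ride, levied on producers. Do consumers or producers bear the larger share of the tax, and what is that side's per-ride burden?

Consumers bear the larger share: $21 per ride.

Without the tax, 275 − P = 6P − 222 gives 7P = 497, so P* = $71 and Q* = 204.
With the tax collected from producers, supply shifts: Qs = 6(P − 24.5) − 222.
Solving gives Q = 183 with consumers paying $92 and producers receiving $67.5 (the $24.5 wedge).
Per-ride burden: consumers $21, producers $3.5.
Consumers take the larger share because demand is less price-elastic here (demand slope 1 vs supply slope 6).
The less price-elastic side of the market bears the larger share of a per-unit tax.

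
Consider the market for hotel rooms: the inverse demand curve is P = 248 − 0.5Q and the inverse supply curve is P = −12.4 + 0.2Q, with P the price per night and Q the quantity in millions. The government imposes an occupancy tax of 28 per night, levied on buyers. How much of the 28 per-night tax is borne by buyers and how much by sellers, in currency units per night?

Rewrite in direct form: Qd = 496 − 2P and Qs = 5P + 62.
Before the tax: set 496 − 2P = 5P + 62 → P* = 62, Q* = 372.
With the tax collected from buyers, demand (in seller-price terms) shifts: Qd = 496 − 2(P + 28).
New equilibrium: buyers pay 82, sellers receive 54, Q = 332. (Wedge: Pb − Ps = 28.)
Burden on buyers: 20; on sellers: 8. (They sum to 28.)

Buyers bear 20 per night; sellers bear 8 per night.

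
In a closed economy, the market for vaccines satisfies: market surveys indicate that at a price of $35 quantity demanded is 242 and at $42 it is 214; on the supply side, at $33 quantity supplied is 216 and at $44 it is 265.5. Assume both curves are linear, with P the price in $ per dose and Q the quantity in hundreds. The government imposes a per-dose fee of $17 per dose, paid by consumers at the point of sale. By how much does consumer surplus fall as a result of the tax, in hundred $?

Demand slope: (214 − 242)/(42 − 35) = -4, so Qd = 382 − 4P.
Supply slope: (265.5 − 216)/(44 − 33) = 4.5, so Qs = 4.5P + 67.5.
Before the tax: set 382 − 4P = 4.5P + 67.5 → P* = $37, Q* = 234.
With the tax collected from consumers, demand (in seller-price terms) shifts: Qd = 382 − 4(P + 17).
Solving gives Q = 198 with consumers paying $46 and suppliers receiving $29 (the $17 wedge).
ΔCS is the trapezoid between Q = 198 and Q = 234 of height $9: ½ · (234 + 198) · 9 = $1944.

Consumer surplus falls by $1944 hundred.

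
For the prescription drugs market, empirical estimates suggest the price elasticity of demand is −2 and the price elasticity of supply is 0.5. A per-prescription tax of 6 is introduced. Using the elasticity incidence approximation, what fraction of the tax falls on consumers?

Consumers' share ≈ 0.2.

Incidence ratio: consumers' share ≈ εs / (εs + |εd|) = 0.5 / (0.5 + 2) = 0.2.
Supply is the less elastic side, so consumers bear the smaller share.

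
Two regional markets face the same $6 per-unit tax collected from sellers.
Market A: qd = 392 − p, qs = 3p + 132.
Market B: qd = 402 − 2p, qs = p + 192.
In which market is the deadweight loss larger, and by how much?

Market A, by $1.5.

Market A: pre-tax p* = $65, q* = 327; post-tax q = 322.5; deadweight loss = $13.5.
Market B: pre-tax p* = $70, q* = 262; post-tax q = 258; deadweight loss = $12.
Difference: $13.5 vs $12 → market A is larger by $1.5.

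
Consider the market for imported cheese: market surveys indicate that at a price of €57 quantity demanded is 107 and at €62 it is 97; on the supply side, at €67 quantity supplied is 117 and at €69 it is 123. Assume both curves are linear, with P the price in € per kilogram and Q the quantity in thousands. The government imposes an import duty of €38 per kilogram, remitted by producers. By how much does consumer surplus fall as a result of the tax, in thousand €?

Consumer surplus falls by €1737.36 thousand.

Demand slope: (97 − 107)/(62 − 57) = -2, so Qd = 221 − 2P.
Supply slope: (123 − 117)/(69 − 67) = 3, so Qs = 3P − 84.
Before the tax: set 221 − 2P = 3P − 84 → P* = €61, Q* = 99.
With the tax collected from producers, supply shifts: Qs = 3(P − 38) − 84.
New equilibrium: buyers pay €83.8, producers receive €45.8, Q = 53.4. (Wedge: Pb − Ps = 38.)
ΔCS is the trapezoid between Q = 53.4 and Q = 99 of height €22.8: ½ · (99 + 53.4) · 22.8 = €1737.36.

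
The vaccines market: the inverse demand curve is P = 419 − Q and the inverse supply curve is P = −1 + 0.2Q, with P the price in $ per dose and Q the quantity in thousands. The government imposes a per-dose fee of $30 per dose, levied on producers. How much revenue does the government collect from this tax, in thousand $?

Rewrite in direct form: Qd = 419 − P and Qs = 5P + 5.
Before the tax: set 419 − P = 5P + 5 → P* = $69, Q* = 350.
With the tax collected from producers, supply shifts: Qs = 5(P − 30) + 5.
Solving gives Q = 325 with buyers paying $94 and producers receiving $64 (the $30 wedge).
Revenue = t · Q = 30 · 325 = $9750.

Tax revenue = $9750 thousand.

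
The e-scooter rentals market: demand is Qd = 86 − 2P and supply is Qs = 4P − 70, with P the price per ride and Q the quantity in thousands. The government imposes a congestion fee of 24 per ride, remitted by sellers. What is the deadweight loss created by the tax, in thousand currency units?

Without the tax, 86 − 2P = 4P − 70 gives 6P = 156, so P* = 26 and Q* = 34.
With the tax collected from sellers, supply shifts: Qs = 4(P − 24) − 70.
Solving gives Q = 2 with consumers paying 42 and sellers receiving 18 (the 24 wedge).
Quantity falls by |ΔQ| = |34 − 2| = 32.
DWL = ½ · t · |ΔQ| = ½ · 24 · 32 = 384.

Deadweight loss = 384 thousand.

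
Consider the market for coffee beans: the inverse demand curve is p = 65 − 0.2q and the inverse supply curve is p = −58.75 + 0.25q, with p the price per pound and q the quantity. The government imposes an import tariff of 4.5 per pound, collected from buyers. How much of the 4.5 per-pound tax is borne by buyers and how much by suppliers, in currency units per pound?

Rewrite in direct form: qd = 325 − 5p and qs = 4p + 235.
Before the tax: set 325 − 5p = 4p + 235 → p* = 10, q* = 275.
With the tax collected from buyers, demand (in seller-price terms) shifts: qd = 325 − 5(p + 4.5).
New equilibrium: buyers pay 12, suppliers receive 7.5, q = 265. (Wedge: pb − ps = 4.5.)
Burden on buyers: 2; on suppliers: 2.5. (They sum to 4.5.)
The less price-elastic side of the market bears the larger share of a per-unit tax.

Buyers bear 2 per pound; suppliers bear 2.5 per pound.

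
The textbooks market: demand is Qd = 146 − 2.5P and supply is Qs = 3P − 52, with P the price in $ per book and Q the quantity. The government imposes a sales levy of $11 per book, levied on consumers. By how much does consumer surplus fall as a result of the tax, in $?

Consumer surplus falls by $291.

Without the tax, 146 − 2.5P = 3P − 52 gives 5.5P = 198, so P* = $36 and Q* = 56.
With the tax collected from consumers, demand (in seller-price terms) shifts: Qd = 146 − 2.5(P + 11).
New equilibrium: consumers pay $42, sellers receive $31, Q = 41. (Wedge: Pb − Ps = 11.)
ΔCS is the trapezoid between Q = 41 and Q = 56 of height $6: ½ · (56 + 41) · 6 = $291.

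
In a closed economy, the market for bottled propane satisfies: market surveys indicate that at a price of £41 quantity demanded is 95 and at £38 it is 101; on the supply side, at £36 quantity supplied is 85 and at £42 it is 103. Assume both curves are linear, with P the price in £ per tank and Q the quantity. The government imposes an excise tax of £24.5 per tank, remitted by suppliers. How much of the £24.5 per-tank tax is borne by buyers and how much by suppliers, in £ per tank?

Buyers bear £14.7 per tank; suppliers bear £9.8 per tank.

Demand slope: (101 − 95)/(38 − 41) = -2, so Qd = 177 − 2P.
Supply slope: (103 − 85)/(42 − 36) = 3, so Qs = 3P − 23.
Without the tax, 177 − 2P = 3P − 23 gives 5P = 200, so P* = £40 and Q* = 97.
With the tax collected from suppliers, supply shifts: Qs = 3(P − 24.5) − 23.
New equilibrium: buyers pay £54.7, suppliers receive £30.2, Q = 67.6. (Wedge: Pb − Ps = 24.5.)
Burden on buyers: £14.7; on suppliers: £9.8. (They sum to £24.5.)
The less price-elastic side of the market bears the larger share of a per-unit tax.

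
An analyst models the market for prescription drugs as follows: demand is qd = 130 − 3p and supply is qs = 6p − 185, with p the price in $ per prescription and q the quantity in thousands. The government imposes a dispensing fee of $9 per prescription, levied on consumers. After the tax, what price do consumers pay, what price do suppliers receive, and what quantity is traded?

Before the tax: set 130 − 3p = 6p − 185 → p* = $35, q* = 25.
With the tax collected from consumers, demand (in seller-price terms) shifts: qd = 130 − 3(p + 9).
New equilibrium: consumers pay $41, suppliers receive $32, q = 7. (Wedge: pb − ps = 9.)

Consumers pay $41; suppliers receive $32; quantity = 7.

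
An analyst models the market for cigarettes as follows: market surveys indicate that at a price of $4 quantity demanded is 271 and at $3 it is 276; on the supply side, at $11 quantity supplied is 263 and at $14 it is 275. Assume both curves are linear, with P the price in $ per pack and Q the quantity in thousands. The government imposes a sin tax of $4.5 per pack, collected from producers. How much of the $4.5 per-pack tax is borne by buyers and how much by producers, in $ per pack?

Buyers bear $2 per pack; producers bear $2.5 per pack.

Demand slope: (276 − 271)/(3 − 4) = -5, so Qd = 291 − 5P.
Supply slope: (275 − 263)/(14 − 11) = 4, so Qs = 4P + 219.
Without the tax, 291 − 5P = 4P + 219 gives 9P = 72, so P* = $8 and Q* = 251.
With the tax collected from producers, supply shifts: Qs = 4(P − 4.5) + 219.
New equilibrium: buyers pay $10, producers receive $5.5, Q = 241. (Wedge: Pb − Ps = 4.5.)
Burden on buyers: $2; on producers: $2.5. (They sum to $4.5.)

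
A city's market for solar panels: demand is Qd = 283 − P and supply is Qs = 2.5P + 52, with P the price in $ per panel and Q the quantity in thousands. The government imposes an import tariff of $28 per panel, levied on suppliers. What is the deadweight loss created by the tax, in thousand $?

Without the tax, 283 − P = 2.5P + 52 gives 3.5P = 231, so P* = $66 and Q* = 217.
With the tax collected from suppliers, supply shifts: Qs = 2.5(P − 28) + 52.
Solving gives Q = 197 with buyers paying $86 and suppliers receiving $58 (the $28 wedge).
Quantity falls by |ΔQ| = |217 − 197| = 20.
DWL = ½ · t · |ΔQ| = ½ · 28 · 20 = $280.

Deadweight loss = $280 thousand.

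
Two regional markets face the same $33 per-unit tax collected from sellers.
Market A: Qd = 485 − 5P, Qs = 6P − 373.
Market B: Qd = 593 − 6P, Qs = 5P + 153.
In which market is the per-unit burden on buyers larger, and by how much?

Market A: pre-tax P* = $78, Q* = 95; post-tax Q = 5; per-unit burden on buyers = $18.
Market B: pre-tax P* = $40, Q* = 353; post-tax Q = 263; per-unit burden on buyers = $15.
Difference: $18 vs $15 → market A is larger by $3.

Market A, by $3.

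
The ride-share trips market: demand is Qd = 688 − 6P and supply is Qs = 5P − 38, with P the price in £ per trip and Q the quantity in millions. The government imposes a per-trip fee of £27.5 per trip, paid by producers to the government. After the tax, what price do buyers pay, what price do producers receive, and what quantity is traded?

Without the tax, 688 − 6P = 5P − 38 gives 11P = 726, so P* = £66 and Q* = 292.
With the tax collected from producers, supply shifts: Qs = 5(P − 27.5) − 38.
New equilibrium: buyers pay £78.5, producers receive £51, Q = 217. (Wedge: Pb − Ps = 27.5.)

Buyers pay £78.5; producers receive £51; quantity = 217.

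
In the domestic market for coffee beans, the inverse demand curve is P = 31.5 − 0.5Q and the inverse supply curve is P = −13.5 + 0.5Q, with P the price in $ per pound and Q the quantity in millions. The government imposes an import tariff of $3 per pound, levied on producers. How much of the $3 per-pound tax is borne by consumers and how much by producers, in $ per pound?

Consumers bear $1.5 per pound; producers bear $1.5 per pound.

Inverting to Q(P) form: Qd = 63 − 2P; Qs = 2P + 27.
Without the tax, 63 − 2P = 2P + 27 gives 4P = 36, so P* = $9 and Q* = 45.
With the tax collected from producers, supply shifts: Qs = 2(P − 3) + 27.
New equilibrium: consumers pay $10.5, producers receive $7.5, Q = 42. (Wedge: Pb − Ps = 3.)
Burden on consumers: $1.5; on producers: $1.5. (They sum to $3.)
The less price-elastic side of the market bears the larger share of a per-unit tax.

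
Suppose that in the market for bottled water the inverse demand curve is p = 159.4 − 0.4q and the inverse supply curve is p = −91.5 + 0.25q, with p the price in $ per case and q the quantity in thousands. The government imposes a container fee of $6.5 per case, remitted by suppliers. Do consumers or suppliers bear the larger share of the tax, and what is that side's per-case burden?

Rewrite in direct form: qd = 398.5 − 2.5p and qs = 4p + 366.
Before the tax: set 398.5 − 2.5p = 4p + 366 → p* = $5, q* = 386.
With the tax collected from suppliers, supply shifts: qs = 4(p − 6.5) + 366.
Solving gives q = 376 with consumers paying $9 and suppliers receiving $2.5 (the $6.5 wedge).
Per-case burden: consumers $4, suppliers $2.5.
Consumers take the larger share because demand is less price-elastic here (demand slope 2.5 vs supply slope 4).

Consumers bear the larger share: $4 per case.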